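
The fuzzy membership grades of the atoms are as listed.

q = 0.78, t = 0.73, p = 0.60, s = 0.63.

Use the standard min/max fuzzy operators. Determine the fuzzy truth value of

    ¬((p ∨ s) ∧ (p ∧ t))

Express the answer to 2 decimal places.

0.40

p ∨ s = max(a, b) on (0.60, 0.63) = 0.63
p ∧ t = min(a, b) on (0.60, 0.73) = 0.60
(p ∨ s) ∧ (p ∧ t) = min(a, b) on (0.63, 0.60) = 0.60
¬((p ∨ s) ∧ (p ∧ t)) = 1 − 0.60 = 0.40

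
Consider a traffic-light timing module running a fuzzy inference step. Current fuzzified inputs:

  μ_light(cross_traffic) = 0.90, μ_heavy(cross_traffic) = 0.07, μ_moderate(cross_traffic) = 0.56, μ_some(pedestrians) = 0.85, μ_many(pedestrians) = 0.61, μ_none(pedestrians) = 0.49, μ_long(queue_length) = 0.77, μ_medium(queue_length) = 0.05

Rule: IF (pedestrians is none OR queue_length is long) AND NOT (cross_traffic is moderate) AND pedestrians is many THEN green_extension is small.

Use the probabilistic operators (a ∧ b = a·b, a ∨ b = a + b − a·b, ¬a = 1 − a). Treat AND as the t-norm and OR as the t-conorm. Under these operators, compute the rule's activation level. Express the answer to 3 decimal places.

firing strength: (none=0.49 OR long=0.77) = 0.8827; AND[a·b] with ¬moderate=1−0.56=0.44, many=0.61 → w = 0.2369

0.237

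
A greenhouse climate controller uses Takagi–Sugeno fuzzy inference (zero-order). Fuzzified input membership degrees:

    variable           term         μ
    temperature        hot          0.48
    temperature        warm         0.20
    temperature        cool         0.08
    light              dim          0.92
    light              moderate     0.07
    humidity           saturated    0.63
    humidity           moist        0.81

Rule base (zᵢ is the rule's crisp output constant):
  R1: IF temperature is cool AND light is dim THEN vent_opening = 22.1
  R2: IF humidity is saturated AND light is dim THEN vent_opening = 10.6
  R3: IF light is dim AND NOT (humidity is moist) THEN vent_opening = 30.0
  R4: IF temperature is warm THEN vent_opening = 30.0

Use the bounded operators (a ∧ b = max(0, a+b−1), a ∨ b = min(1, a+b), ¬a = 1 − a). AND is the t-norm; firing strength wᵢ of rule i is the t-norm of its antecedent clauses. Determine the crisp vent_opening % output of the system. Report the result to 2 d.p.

R1 (z=22.1): cool=0.08, dim=0.92; AND[max(0, a+b−1)] → w = 0.00
R2 (z=10.6): saturated=0.63, dim=0.92; AND[max(0, a+b−1)] → w = 0.55
R3 (z=30.0): dim=0.92, ¬moist=1−0.81=0.19; AND[max(0, a+b−1)] → w = 0.11
R4 (z=30.0): warm=0.20 → w = 0.20
Weighted average = (0.00·22.1 + 0.55·10.6 + 0.11·30.0 + 0.20·30.0) / (0.00 + 0.55 + 0.11 + 0.20)
  = 15.1300 / 0.8600 = 17.59

17.59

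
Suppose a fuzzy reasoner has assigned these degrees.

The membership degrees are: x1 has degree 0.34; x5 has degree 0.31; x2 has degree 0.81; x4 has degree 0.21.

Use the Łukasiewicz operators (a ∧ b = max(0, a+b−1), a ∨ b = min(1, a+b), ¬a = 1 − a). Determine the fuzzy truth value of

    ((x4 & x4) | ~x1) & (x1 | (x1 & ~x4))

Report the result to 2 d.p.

0.13

x4 & x4 = max(0, a+b−1) on (0.21, 0.21) = 0.00
~x1 = 1 − 0.34 = 0.66
(x4 & x4) | ~x1 = min(1, a+b) on (0.00, 0.66) = 0.66
~x4 = 1 − 0.21 = 0.79
x1 & ~x4 = max(0, a+b−1) on (0.34, 0.79) = 0.13
x1 | (x1 & ~x4) = min(1, a+b) on (0.34, 0.13) = 0.47
((x4 & x4) | ~x1) & (x1 | (x1 & ~x4)) = max(0, a+b−1) on (0.66, 0.47) = 0.13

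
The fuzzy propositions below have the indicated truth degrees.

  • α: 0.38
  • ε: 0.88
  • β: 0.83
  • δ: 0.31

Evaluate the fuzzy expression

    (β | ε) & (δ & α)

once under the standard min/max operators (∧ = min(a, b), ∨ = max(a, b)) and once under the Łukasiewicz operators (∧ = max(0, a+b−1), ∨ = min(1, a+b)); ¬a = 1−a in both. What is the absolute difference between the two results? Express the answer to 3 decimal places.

Under standard min/max:
  β | ε = max(a, b) on (0.83, 0.88) = 0.88
  δ & α = min(a, b) on (0.31, 0.38) = 0.31
  (β | ε) & (δ & α) = min(a, b) on (0.88, 0.31) = 0.31
  → value = 0.3100
Under Łukasiewicz:
  β | ε = min(1, a+b) on (0.83, 0.88) = 1.00
  δ & α = max(0, a+b−1) on (0.31, 0.38) = 0.00
  (β | ε) & (δ & α) = max(0, a+b−1) on (1.00, 0.00) = 0.00
  → value = 0.0000
|0.3100 − 0.0000| = 0.310

0.310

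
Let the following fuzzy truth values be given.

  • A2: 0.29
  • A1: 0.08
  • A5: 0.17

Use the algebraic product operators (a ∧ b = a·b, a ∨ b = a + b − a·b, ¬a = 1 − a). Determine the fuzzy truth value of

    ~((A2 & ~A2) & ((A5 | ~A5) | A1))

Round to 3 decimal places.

~A2 = 1 − 0.2900 = 0.7100
A2 & ~A2 = a·b on (0.2900, 0.7100) = 0.2059
~A5 = 1 − 0.1700 = 0.8300
A5 | ~A5 = a + b − a·b on (0.1700, 0.8300) = 0.8589
(A5 | ~A5) | A1 = a + b − a·b on (0.8589, 0.0800) = 0.8702
(A2 & ~A2) & ((A5 | ~A5) | A1) = a·b on (0.2059, 0.8702) = 0.1792
~((A2 & ~A2) & ((A5 | ~A5) | A1)) = 1 − 0.1792 = 0.8208

0.821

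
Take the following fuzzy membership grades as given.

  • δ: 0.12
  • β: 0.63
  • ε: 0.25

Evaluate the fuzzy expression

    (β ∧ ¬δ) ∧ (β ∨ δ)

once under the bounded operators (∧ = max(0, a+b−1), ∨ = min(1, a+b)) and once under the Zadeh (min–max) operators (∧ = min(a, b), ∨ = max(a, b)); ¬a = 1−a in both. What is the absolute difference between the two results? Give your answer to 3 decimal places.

Under bounded:
  ¬δ = 1 − 0.12 = 0.88
  β ∧ ¬δ = max(0, a+b−1) on (0.63, 0.88) = 0.51
  β ∨ δ = min(1, a+b) on (0.63, 0.12) = 0.75
  (β ∧ ¬δ) ∧ (β ∨ δ) = max(0, a+b−1) on (0.51, 0.75) = 0.26
  → value = 0.2600
Under Zadeh (min–max):
  ¬δ = 1 − 0.12 = 0.88
  β ∧ ¬δ = min(a, b) on (0.63, 0.88) = 0.63
  β ∨ δ = max(a, b) on (0.63, 0.12) = 0.63
  (β ∧ ¬δ) ∧ (β ∨ δ) = min(a, b) on (0.63, 0.63) = 0.63
  → value = 0.6300
|0.2600 − 0.6300| = 0.370

0.370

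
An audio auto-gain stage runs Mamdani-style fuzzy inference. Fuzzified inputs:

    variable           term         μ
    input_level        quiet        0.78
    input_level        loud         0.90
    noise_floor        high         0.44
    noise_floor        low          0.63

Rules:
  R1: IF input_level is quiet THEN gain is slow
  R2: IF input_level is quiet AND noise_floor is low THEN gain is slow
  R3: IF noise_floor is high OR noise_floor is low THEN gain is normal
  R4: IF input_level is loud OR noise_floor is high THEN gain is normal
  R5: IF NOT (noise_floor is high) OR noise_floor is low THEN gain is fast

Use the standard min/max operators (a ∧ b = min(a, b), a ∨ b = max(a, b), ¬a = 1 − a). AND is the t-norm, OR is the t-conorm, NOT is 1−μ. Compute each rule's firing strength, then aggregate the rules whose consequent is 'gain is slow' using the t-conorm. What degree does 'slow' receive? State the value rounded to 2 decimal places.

R1: quiet=0.78 → w = 0.78
R2: quiet=0.78, low=0.63; AND[min(a, b)] → w = 0.63
R3: high=0.44, low=0.63; OR[max(a, b)] → w = 0.63
R4: loud=0.90, high=0.44; OR[max(a, b)] → w = 0.90
R5: ¬high=1−0.44=0.56, low=0.63; OR[max(a, b)] → w = 0.63
Rules with consequent 'slow': {R1, R2} → strengths 0.78, 0.63
Aggregate via t-conorm [max(a, b)]: 0.78

0.78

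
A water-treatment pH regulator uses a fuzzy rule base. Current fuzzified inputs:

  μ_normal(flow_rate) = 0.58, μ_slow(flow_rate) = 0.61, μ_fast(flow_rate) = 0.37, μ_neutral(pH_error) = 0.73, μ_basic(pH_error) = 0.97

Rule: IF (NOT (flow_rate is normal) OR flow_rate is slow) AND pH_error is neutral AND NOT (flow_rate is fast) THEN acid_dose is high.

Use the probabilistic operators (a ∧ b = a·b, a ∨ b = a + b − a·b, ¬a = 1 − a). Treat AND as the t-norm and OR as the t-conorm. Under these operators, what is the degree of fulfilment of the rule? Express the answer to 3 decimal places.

0.356

firing strength: (¬normal=1−0.58=0.42 OR slow=0.61) = 0.7738; AND[a·b] with neutral=0.73, ¬fast=1−0.37=0.63 → w = 0.3559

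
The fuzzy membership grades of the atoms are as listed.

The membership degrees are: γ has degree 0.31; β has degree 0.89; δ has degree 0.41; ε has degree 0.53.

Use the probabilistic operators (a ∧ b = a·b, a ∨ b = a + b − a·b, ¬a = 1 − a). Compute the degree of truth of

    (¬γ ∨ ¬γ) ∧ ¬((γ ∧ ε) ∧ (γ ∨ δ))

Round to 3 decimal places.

0.816

¬γ = 1 − 0.3100 = 0.6900
¬γ = 1 − 0.3100 = 0.6900
¬γ ∨ ¬γ = a + b − a·b on (0.6900, 0.6900) = 0.9039
γ ∧ ε = a·b on (0.3100, 0.5300) = 0.1643
γ ∨ δ = a + b − a·b on (0.3100, 0.4100) = 0.5929
(γ ∧ ε) ∧ (γ ∨ δ) = a·b on (0.1643, 0.5929) = 0.0974
¬((γ ∧ ε) ∧ (γ ∨ δ)) = 1 − 0.0974 = 0.9026
(¬γ ∨ ¬γ) ∧ ¬((γ ∧ ε) ∧ (γ ∨ δ)) = a·b on (0.9039, 0.9026) = 0.8158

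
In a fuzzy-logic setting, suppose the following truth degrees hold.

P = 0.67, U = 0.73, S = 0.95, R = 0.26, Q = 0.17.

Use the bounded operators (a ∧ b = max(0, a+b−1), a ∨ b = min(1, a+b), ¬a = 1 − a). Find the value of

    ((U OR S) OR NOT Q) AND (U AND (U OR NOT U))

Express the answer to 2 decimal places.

0.73

U OR S = min(1, a+b) on (0.73, 0.95) = 1.00
NOT Q = 1 − 0.17 = 0.83
(U OR S) OR NOT Q = min(1, a+b) on (1.00, 0.83) = 1.00
NOT U = 1 − 0.73 = 0.27
U OR NOT U = min(1, a+b) on (0.73, 0.27) = 1.00
U AND (U OR NOT U) = max(0, a+b−1) on (0.73, 1.00) = 0.73
((U OR S) OR NOT Q) AND (U AND (U OR NOT U)) = max(0, a+b−1) on (1.00, 0.73) = 0.73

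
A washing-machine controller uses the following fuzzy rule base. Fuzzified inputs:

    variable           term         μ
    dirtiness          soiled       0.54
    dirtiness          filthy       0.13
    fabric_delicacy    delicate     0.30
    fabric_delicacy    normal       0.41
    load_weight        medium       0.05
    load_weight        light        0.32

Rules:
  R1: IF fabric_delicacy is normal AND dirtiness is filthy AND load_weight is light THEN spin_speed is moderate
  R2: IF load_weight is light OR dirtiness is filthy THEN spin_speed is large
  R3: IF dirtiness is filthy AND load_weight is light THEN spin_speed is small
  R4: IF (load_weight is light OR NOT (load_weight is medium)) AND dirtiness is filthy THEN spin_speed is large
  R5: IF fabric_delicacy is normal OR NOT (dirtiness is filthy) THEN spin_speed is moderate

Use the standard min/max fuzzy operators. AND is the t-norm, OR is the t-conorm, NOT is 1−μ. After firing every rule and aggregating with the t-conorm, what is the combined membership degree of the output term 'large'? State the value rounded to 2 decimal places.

0.32

R1: normal=0.41, filthy=0.13, light=0.32; AND[min(a, b)] → w = 0.13
R2: light=0.32, filthy=0.13; OR[max(a, b)] → w = 0.32
R3: filthy=0.13, light=0.32; AND[min(a, b)] → w = 0.13
R4: (light=0.32 OR ¬medium=1−0.05=0.95) = 0.95; AND[min(a, b)] with filthy=0.13 → w = 0.13
R5: normal=0.41, ¬filthy=1−0.13=0.87; OR[max(a, b)] → w = 0.87
Rules with consequent 'large': {R2, R4} → strengths 0.32, 0.13
Aggregate via t-conorm [max(a, b)]: 0.32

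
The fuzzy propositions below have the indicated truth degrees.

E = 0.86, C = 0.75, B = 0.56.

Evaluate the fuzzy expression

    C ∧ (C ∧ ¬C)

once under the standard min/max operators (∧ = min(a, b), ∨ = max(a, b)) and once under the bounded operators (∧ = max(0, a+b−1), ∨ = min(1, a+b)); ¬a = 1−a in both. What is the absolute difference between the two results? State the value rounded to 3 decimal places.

0.250

Under standard min/max:
  ¬C = 1 − 0.75 = 0.25
  C ∧ ¬C = min(a, b) on (0.75, 0.25) = 0.25
  C ∧ (C ∧ ¬C) = min(a, b) on (0.75, 0.25) = 0.25
  → value = 0.2500
Under bounded:
  ¬C = 1 − 0.75 = 0.25
  C ∧ ¬C = max(0, a+b−1) on (0.75, 0.25) = 0.00
  C ∧ (C ∧ ¬C) = max(0, a+b−1) on (0.75, 0.00) = 0.00
  → value = 0.0000
|0.2500 − 0.0000| = 0.250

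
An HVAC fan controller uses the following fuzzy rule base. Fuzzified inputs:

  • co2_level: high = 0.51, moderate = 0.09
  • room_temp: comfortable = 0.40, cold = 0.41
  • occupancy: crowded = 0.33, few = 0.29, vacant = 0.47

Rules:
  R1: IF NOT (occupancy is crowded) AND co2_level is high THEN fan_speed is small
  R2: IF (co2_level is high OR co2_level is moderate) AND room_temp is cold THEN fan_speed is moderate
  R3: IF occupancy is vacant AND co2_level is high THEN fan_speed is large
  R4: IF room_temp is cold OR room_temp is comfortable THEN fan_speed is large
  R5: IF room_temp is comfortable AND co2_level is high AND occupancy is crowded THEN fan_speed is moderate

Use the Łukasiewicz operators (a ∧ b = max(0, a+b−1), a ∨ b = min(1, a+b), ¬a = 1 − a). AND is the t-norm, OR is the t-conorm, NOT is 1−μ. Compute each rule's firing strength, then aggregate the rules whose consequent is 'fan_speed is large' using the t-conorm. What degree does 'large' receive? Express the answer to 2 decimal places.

R1: ¬crowded=1−0.33=0.67, high=0.51; AND[max(0, a+b−1)] → w = 0.18
R2: (high=0.51 OR moderate=0.09) = 0.60; AND[max(0, a+b−1)] with cold=0.41 → w = 0.01
R3: vacant=0.47, high=0.51; AND[max(0, a+b−1)] → w = 0.00
R4: cold=0.41, comfortable=0.40; OR[min(1, a+b)] → w = 0.81
R5: comfortable=0.40, high=0.51, crowded=0.33; AND[max(0, a+b−1)] → w = 0.00
Rules with consequent 'large': {R3, R4} → strengths 0.00, 0.81
Aggregate via t-conorm [min(1, a+b)]: 0.81

0.81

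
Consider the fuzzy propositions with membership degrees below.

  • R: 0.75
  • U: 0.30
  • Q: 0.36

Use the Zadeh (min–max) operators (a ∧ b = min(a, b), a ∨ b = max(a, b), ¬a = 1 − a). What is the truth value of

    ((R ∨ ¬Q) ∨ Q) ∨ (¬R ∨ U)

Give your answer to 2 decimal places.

0.75

¬Q = 1 − 0.36 = 0.64
R ∨ ¬Q = max(a, b) on (0.75, 0.64) = 0.75
(R ∨ ¬Q) ∨ Q = max(a, b) on (0.75, 0.36) = 0.75
¬R = 1 − 0.75 = 0.25
¬R ∨ U = max(a, b) on (0.25, 0.30) = 0.30
((R ∨ ¬Q) ∨ Q) ∨ (¬R ∨ U) = max(a, b) on (0.75, 0.30) = 0.75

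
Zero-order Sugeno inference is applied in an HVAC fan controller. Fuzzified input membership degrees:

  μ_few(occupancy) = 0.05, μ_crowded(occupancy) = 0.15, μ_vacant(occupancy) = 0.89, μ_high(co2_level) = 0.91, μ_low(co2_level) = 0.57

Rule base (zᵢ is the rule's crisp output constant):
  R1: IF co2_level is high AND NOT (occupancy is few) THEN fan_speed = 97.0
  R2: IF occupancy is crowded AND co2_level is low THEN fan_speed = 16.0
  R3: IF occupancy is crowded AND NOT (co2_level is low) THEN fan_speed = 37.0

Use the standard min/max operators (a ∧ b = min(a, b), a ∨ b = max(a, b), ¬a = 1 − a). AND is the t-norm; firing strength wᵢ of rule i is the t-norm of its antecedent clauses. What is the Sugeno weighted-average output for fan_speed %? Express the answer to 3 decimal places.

79.521

R1 (z=97.0): high=0.91, ¬few=1−0.05=0.95; AND[min(a, b)] → w = 0.91
R2 (z=16.0): crowded=0.15, low=0.57; AND[min(a, b)] → w = 0.15
R3 (z=37.0): crowded=0.15, ¬low=1−0.57=0.43; AND[min(a, b)] → w = 0.15
Weighted average = (0.91·97.0 + 0.15·16.0 + 0.15·37.0) / (0.91 + 0.15 + 0.15)
  = 96.2200 / 1.2100 = 79.521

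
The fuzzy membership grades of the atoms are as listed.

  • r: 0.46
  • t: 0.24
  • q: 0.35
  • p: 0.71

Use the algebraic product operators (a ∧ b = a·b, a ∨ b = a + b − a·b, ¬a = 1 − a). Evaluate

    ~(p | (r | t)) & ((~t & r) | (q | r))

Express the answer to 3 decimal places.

r | t = a + b − a·b on (0.4600, 0.2400) = 0.5896
p | (r | t) = a + b − a·b on (0.7100, 0.5896) = 0.8810
~(p | (r | t)) = 1 − 0.8810 = 0.1190
~t = 1 − 0.2400 = 0.7600
~t & r = a·b on (0.7600, 0.4600) = 0.3496
q | r = a + b − a·b on (0.3500, 0.4600) = 0.6490
(~t & r) | (q | r) = a + b − a·b on (0.3496, 0.6490) = 0.7717
~(p | (r | t)) & ((~t & r) | (q | r)) = a·b on (0.1190, 0.7717) = 0.0918

0.092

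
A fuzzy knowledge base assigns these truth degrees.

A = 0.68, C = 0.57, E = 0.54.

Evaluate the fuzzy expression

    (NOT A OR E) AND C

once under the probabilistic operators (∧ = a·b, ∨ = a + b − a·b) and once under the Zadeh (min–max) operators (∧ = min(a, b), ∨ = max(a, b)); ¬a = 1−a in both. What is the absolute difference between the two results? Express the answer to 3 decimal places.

Under probabilistic:
  NOT A = 1 − 0.6800 = 0.3200
  NOT A OR E = a + b − a·b on (0.3200, 0.5400) = 0.6872
  (NOT A OR E) AND C = a·b on (0.6872, 0.5700) = 0.3917
  → value = 0.3917
Under Zadeh (min–max):
  NOT A = 1 − 0.68 = 0.32
  NOT A OR E = max(a, b) on (0.32, 0.54) = 0.54
  (NOT A OR E) AND C = min(a, b) on (0.54, 0.57) = 0.54
  → value = 0.5400
|0.3917 − 0.5400| = 0.148

0.148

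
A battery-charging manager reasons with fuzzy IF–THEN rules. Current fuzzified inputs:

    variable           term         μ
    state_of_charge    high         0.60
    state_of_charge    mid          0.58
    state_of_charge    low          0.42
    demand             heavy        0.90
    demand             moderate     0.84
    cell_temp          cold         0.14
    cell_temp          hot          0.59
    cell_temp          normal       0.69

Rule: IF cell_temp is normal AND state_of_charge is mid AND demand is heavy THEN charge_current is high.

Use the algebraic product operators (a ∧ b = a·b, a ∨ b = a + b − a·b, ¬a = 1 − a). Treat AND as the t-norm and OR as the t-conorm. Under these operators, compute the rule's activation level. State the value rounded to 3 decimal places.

0.360

firing strength: normal=0.69, mid=0.58, heavy=0.90; AND[a·b] → w = 0.3602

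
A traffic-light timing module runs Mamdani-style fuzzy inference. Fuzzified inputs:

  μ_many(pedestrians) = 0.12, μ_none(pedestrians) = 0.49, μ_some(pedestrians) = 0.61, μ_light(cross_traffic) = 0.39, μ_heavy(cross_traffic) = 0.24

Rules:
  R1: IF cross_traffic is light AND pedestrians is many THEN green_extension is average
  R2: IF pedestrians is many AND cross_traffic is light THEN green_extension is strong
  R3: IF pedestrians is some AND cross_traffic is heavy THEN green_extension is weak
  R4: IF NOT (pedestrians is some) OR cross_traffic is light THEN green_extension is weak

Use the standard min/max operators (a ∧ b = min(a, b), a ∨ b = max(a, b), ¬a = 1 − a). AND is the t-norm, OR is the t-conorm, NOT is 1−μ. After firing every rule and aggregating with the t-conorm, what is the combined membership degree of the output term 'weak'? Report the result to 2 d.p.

R1: light=0.39, many=0.12; AND[min(a, b)] → w = 0.12
R2: many=0.12, light=0.39; AND[min(a, b)] → w = 0.12
R3: some=0.61, heavy=0.24; AND[min(a, b)] → w = 0.24
R4: ¬some=1−0.61=0.39, light=0.39; OR[max(a, b)] → w = 0.39
Rules with consequent 'weak': {R3, R4} → strengths 0.24, 0.39
Aggregate via t-conorm [max(a, b)]: 0.39

0.39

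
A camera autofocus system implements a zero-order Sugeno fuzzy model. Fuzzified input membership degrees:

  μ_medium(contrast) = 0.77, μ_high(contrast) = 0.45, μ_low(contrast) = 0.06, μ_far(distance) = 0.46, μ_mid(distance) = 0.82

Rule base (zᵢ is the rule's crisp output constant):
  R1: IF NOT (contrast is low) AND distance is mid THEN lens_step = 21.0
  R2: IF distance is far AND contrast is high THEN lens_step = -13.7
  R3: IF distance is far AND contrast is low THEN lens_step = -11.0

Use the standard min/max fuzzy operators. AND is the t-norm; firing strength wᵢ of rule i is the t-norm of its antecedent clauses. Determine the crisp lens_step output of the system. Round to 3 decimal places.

R1 (z=21.0): ¬low=1−0.06=0.94, mid=0.82; AND[min(a, b)] → w = 0.82
R2 (z=-13.7): far=0.46, high=0.45; AND[min(a, b)] → w = 0.45
R3 (z=-11.0): far=0.46, low=0.06; AND[min(a, b)] → w = 0.06
Weighted average = (0.82·21.0 + 0.45·-13.7 + 0.06·-11.0) / (0.82 + 0.45 + 0.06)
  = 10.3950 / 1.3300 = 7.816

7.816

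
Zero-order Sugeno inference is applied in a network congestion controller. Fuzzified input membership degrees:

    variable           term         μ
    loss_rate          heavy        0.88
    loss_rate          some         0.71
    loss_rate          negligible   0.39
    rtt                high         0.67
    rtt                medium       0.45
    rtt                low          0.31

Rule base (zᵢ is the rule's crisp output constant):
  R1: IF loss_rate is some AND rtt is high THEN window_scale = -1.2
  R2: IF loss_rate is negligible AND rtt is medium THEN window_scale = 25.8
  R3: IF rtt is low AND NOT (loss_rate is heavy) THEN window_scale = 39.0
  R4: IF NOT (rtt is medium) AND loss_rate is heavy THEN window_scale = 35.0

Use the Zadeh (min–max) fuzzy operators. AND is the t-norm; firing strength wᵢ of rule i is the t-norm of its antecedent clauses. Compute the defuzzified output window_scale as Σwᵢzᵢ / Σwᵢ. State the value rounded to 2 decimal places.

19.18

R1 (z=-1.2): some=0.71, high=0.67; AND[min(a, b)] → w = 0.67
R2 (z=25.8): negligible=0.39, medium=0.45; AND[min(a, b)] → w = 0.39
R3 (z=39.0): low=0.31, ¬heavy=1−0.88=0.12; AND[min(a, b)] → w = 0.12
R4 (z=35.0): ¬medium=1−0.45=0.55, heavy=0.88; AND[min(a, b)] → w = 0.55
Weighted average = (0.67·-1.2 + 0.39·25.8 + 0.12·39.0 + 0.55·35.0) / (0.67 + 0.39 + 0.12 + 0.55)
  = 33.1880 / 1.7300 = 19.18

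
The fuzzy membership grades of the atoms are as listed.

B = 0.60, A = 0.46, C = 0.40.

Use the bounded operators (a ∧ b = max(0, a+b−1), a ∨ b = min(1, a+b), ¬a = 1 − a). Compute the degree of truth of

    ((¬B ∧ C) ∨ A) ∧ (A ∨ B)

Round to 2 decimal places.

¬B = 1 − 0.60 = 0.40
¬B ∧ C = max(0, a+b−1) on (0.40, 0.40) = 0.00
(¬B ∧ C) ∨ A = min(1, a+b) on (0.00, 0.46) = 0.46
A ∨ B = min(1, a+b) on (0.46, 0.60) = 1.00
((¬B ∧ C) ∨ A) ∧ (A ∨ B) = max(0, a+b−1) on (0.46, 1.00) = 0.46

0.46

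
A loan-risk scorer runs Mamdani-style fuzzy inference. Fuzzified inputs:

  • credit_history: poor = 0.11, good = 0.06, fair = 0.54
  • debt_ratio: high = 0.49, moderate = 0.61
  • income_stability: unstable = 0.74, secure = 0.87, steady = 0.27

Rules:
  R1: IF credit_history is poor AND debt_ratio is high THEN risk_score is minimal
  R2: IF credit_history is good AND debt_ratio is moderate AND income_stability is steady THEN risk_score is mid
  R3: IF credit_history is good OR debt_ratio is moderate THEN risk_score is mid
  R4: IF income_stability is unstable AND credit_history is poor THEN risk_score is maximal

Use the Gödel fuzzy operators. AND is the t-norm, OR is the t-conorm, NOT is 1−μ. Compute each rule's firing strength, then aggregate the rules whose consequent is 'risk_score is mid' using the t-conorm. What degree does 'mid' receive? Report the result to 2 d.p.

R1: poor=0.11, high=0.49; AND[min(a, b)] → w = 0.11
R2: good=0.06, moderate=0.61, steady=0.27; AND[min(a, b)] → w = 0.06
R3: good=0.06, moderate=0.61; OR[max(a, b)] → w = 0.61
R4: unstable=0.74, poor=0.11; AND[min(a, b)] → w = 0.11
Rules with consequent 'mid': {R2, R3} → strengths 0.06, 0.61
Aggregate via t-conorm [max(a, b)]: 0.61

0.61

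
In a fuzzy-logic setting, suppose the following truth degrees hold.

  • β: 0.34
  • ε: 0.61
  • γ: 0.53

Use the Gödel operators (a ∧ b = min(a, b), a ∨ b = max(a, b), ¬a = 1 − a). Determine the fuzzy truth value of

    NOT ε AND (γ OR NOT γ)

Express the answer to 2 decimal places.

NOT ε = 1 − 0.61 = 0.39
NOT γ = 1 − 0.53 = 0.47
γ OR NOT γ = max(a, b) on (0.53, 0.47) = 0.53
NOT ε AND (γ OR NOT γ) = min(a, b) on (0.39, 0.53) = 0.39

0.39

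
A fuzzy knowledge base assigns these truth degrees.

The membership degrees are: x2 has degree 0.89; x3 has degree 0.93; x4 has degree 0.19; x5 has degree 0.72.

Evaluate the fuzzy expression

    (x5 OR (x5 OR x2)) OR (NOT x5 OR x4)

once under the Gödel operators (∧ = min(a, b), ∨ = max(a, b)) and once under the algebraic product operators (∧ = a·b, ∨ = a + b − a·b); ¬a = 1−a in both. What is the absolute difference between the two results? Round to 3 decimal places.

0.105

Under Gödel:
  x5 OR x2 = max(a, b) on (0.72, 0.89) = 0.89
  x5 OR (x5 OR x2) = max(a, b) on (0.72, 0.89) = 0.89
  NOT x5 = 1 − 0.72 = 0.28
  NOT x5 OR x4 = max(a, b) on (0.28, 0.19) = 0.28
  (x5 OR (x5 OR x2)) OR (NOT x5 OR x4) = max(a, b) on (0.89, 0.28) = 0.89
  → value = 0.8900
Under algebraic product:
  x5 OR x2 = a + b − a·b on (0.7200, 0.8900) = 0.9692
  x5 OR (x5 OR x2) = a + b − a·b on (0.7200, 0.9692) = 0.9914
  NOT x5 = 1 − 0.7200 = 0.2800
  NOT x5 OR x4 = a + b − a·b on (0.2800, 0.1900) = 0.4168
  (x5 OR (x5 OR x2)) OR (NOT x5 OR x4) = a + b − a·b on (0.9914, 0.4168) = 0.9950
  → value = 0.9950
|0.8900 − 0.9950| = 0.105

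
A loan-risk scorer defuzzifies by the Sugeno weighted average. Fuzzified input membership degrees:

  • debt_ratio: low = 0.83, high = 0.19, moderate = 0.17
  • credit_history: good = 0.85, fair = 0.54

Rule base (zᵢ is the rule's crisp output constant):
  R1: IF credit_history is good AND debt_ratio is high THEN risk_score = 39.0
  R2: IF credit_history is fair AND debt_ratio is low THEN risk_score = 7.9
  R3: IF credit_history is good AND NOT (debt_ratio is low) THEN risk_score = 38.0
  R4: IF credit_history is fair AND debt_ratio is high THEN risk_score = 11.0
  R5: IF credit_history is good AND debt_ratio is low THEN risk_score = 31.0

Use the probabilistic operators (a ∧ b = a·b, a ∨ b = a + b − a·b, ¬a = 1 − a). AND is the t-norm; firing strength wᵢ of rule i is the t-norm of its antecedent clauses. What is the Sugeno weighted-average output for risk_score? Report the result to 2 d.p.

24.53

R1 (z=39.0): good=0.85, high=0.19; AND[a·b] → w = 0.1615
R2 (z=7.9): fair=0.54, low=0.83; AND[a·b] → w = 0.4482
R3 (z=38.0): good=0.85, ¬low=1−0.83=0.17; AND[a·b] → w = 0.1445
R4 (z=11.0): fair=0.54, high=0.19; AND[a·b] → w = 0.1026
R5 (z=31.0): good=0.85, low=0.83; AND[a·b] → w = 0.7055
Weighted average = (0.1615·39.0 + 0.4482·7.9 + 0.1445·38.0 + 0.1026·11.0 + 0.7055·31.0) / (0.1615 + 0.4482 + 0.1445 + 0.1026 + 0.7055)
  = 38.3294 / 1.5623 = 24.53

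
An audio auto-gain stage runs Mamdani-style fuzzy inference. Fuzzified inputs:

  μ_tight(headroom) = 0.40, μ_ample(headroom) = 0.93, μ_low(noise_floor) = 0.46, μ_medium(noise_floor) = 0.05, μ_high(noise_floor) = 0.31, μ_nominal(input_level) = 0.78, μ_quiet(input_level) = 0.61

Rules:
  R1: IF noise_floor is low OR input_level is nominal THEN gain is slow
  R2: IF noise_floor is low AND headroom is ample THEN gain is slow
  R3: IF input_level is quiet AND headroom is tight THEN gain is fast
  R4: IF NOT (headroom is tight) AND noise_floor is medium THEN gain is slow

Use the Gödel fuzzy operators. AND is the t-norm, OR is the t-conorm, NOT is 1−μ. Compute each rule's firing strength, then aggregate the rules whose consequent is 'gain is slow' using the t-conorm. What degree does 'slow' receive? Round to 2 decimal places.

R1: low=0.46, nominal=0.78; OR[max(a, b)] → w = 0.78
R2: low=0.46, ample=0.93; AND[min(a, b)] → w = 0.46
R3: quiet=0.61, tight=0.40; AND[min(a, b)] → w = 0.40
R4: ¬tight=1−0.40=0.60, medium=0.05; AND[min(a, b)] → w = 0.05
Rules with consequent 'slow': {R1, R2, R4} → strengths 0.78, 0.46, 0.05
Aggregate via t-conorm [max(a, b)]: 0.78

0.78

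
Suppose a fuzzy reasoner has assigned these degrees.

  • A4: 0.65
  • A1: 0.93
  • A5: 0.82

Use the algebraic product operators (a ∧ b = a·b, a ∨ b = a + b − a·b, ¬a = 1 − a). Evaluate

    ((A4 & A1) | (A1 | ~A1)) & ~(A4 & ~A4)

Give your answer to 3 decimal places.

0.753

A4 & A1 = a·b on (0.6500, 0.9300) = 0.6045
~A1 = 1 − 0.9300 = 0.0700
A1 | ~A1 = a + b − a·b on (0.9300, 0.0700) = 0.9349
(A4 & A1) | (A1 | ~A1) = a + b − a·b on (0.6045, 0.9349) = 0.9743
~A4 = 1 − 0.6500 = 0.3500
A4 & ~A4 = a·b on (0.6500, 0.3500) = 0.2275
~(A4 & ~A4) = 1 − 0.2275 = 0.7725
((A4 & A1) | (A1 | ~A1)) & ~(A4 & ~A4) = a·b on (0.9743, 0.7725) = 0.7526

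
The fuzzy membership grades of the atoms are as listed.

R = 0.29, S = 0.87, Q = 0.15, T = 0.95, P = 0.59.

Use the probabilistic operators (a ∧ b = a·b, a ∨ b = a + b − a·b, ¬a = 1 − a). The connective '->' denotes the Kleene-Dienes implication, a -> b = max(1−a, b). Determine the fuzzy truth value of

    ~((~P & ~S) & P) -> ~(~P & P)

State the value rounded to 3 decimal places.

~P = 1 − 0.5900 = 0.4100
~S = 1 − 0.8700 = 0.1300
~P & ~S = a·b on (0.4100, 0.1300) = 0.0533
(~P & ~S) & P = a·b on (0.0533, 0.5900) = 0.0314
~((~P & ~S) & P) = 1 − 0.0314 = 0.9686
~P = 1 − 0.5900 = 0.4100
~P & P = a·b on (0.4100, 0.5900) = 0.2419
~(~P & P) = 1 − 0.2419 = 0.7581
~((~P & ~S) & P) -> ~(~P & P)  [Kleene-Dienes: max(1−a, b)] with a=0.9686, b=0.7581 → 0.7581

0.758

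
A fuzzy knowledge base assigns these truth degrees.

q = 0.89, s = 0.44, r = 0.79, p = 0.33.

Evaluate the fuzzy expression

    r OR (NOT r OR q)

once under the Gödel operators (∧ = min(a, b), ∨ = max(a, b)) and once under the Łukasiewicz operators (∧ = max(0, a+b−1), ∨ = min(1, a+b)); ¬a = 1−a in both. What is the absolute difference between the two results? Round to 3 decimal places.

Under Gödel:
  NOT r = 1 − 0.79 = 0.21
  NOT r OR q = max(a, b) on (0.21, 0.89) = 0.89
  r OR (NOT r OR q) = max(a, b) on (0.79, 0.89) = 0.89
  → value = 0.8900
Under Łukasiewicz:
  NOT r = 1 − 0.79 = 0.21
  NOT r OR q = min(1, a+b) on (0.21, 0.89) = 1.00
  r OR (NOT r OR q) = min(1, a+b) on (0.79, 1.00) = 1.00
  → value = 1.0000
|0.8900 − 1.0000| = 0.110

0.110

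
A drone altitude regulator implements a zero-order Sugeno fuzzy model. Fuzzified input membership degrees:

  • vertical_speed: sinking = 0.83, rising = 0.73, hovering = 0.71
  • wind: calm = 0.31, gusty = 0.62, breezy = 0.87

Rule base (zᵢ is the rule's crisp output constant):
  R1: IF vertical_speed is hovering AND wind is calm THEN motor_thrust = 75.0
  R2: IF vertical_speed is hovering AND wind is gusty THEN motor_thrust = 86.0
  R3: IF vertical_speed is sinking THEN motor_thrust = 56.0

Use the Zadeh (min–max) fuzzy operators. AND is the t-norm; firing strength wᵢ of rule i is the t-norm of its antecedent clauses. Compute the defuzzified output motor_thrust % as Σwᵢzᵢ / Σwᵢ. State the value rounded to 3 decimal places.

69.915

R1 (z=75.0): hovering=0.71, calm=0.31; AND[min(a, b)] → w = 0.31
R2 (z=86.0): hovering=0.71, gusty=0.62; AND[min(a, b)] → w = 0.62
R3 (z=56.0): sinking=0.83 → w = 0.83
Weighted average = (0.31·75.0 + 0.62·86.0 + 0.83·56.0) / (0.31 + 0.62 + 0.83)
  = 123.0500 / 1.7600 = 69.915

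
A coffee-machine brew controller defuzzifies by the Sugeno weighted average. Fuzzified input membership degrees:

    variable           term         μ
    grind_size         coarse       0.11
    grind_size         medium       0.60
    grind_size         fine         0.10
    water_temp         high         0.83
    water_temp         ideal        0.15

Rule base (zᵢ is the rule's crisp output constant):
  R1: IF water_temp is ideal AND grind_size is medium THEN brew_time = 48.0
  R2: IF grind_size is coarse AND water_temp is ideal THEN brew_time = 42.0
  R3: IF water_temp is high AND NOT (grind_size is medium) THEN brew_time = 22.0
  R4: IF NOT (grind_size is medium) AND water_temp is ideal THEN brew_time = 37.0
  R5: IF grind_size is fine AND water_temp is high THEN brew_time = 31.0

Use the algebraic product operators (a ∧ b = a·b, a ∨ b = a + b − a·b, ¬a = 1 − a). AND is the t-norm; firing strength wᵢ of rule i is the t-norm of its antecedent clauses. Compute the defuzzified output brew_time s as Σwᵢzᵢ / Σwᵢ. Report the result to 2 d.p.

R1 (z=48.0): ideal=0.15, medium=0.60; AND[a·b] → w = 0.0900
R2 (z=42.0): coarse=0.11, ideal=0.15; AND[a·b] → w = 0.0165
R3 (z=22.0): high=0.83, ¬medium=1−0.60=0.40; AND[a·b] → w = 0.3320
R4 (z=37.0): ¬medium=1−0.60=0.40, ideal=0.15; AND[a·b] → w = 0.0600
R5 (z=31.0): fine=0.10, high=0.83; AND[a·b] → w = 0.0830
Weighted average = (0.0900·48.0 + 0.0165·42.0 + 0.3320·22.0 + 0.0600·37.0 + 0.0830·31.0) / (0.0900 + 0.0165 + 0.3320 + 0.0600 + 0.0830)
  = 17.1100 / 0.5815 = 29.42

29.42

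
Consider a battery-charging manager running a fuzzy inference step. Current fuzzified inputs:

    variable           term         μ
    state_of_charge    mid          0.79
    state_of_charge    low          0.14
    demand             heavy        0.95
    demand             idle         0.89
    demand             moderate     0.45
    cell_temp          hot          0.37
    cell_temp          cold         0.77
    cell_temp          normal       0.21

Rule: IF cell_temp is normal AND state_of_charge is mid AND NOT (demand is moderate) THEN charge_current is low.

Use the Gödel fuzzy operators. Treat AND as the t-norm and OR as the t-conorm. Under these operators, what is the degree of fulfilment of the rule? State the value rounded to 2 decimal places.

firing strength: normal=0.21, mid=0.79, ¬moderate=1−0.45=0.55; AND[min(a, b)] → w = 0.21

0.21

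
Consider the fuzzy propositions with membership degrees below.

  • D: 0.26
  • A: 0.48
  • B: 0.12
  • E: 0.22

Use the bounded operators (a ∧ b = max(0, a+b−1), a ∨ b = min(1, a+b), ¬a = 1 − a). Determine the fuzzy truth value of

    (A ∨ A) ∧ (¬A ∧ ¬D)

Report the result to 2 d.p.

A ∨ A = min(1, a+b) on (0.48, 0.48) = 0.96
¬A = 1 − 0.48 = 0.52
¬D = 1 − 0.26 = 0.74
¬A ∧ ¬D = max(0, a+b−1) on (0.52, 0.74) = 0.26
(A ∨ A) ∧ (¬A ∧ ¬D) = max(0, a+b−1) on (0.96, 0.26) = 0.22

0.22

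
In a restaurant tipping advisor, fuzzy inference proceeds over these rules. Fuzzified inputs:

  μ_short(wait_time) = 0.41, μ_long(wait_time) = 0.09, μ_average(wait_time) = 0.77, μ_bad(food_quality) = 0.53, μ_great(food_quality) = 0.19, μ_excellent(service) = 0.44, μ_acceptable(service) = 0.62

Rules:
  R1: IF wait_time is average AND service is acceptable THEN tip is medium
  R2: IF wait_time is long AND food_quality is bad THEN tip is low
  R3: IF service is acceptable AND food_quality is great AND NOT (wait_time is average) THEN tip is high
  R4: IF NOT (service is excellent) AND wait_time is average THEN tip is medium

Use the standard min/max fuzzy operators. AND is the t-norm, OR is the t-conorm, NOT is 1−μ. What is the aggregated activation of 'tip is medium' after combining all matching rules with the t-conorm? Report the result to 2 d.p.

R1: average=0.77, acceptable=0.62; AND[min(a, b)] → w = 0.62
R2: long=0.09, bad=0.53; AND[min(a, b)] → w = 0.09
R3: acceptable=0.62, great=0.19, ¬average=1−0.77=0.23; AND[min(a, b)] → w = 0.19
R4: ¬excellent=1−0.44=0.56, average=0.77; AND[min(a, b)] → w = 0.56
Rules with consequent 'medium': {R1, R4} → strengths 0.62, 0.56
Aggregate via t-conorm [max(a, b)]: 0.62

0.62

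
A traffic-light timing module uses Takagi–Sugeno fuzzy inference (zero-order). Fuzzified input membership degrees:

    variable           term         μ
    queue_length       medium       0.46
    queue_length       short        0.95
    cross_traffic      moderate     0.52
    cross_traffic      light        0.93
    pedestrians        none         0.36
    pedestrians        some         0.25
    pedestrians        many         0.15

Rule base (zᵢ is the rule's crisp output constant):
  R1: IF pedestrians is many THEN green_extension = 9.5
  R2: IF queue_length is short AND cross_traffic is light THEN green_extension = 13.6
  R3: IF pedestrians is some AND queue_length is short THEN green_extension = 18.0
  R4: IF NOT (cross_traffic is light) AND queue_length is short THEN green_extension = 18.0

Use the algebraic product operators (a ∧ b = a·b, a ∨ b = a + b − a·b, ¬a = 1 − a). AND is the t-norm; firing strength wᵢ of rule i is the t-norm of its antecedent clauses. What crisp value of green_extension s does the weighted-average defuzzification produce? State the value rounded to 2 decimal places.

R1 (z=9.5): many=0.15 → w = 0.1500
R2 (z=13.6): short=0.95, light=0.93; AND[a·b] → w = 0.8835
R3 (z=18.0): some=0.25, short=0.95; AND[a·b] → w = 0.2375
R4 (z=18.0): ¬light=1−0.93=0.07, short=0.95; AND[a·b] → w = 0.0665
Weighted average = (0.1500·9.5 + 0.8835·13.6 + 0.2375·18.0 + 0.0665·18.0) / (0.1500 + 0.8835 + 0.2375 + 0.0665)
  = 18.9126 / 1.3375 = 14.14

14.14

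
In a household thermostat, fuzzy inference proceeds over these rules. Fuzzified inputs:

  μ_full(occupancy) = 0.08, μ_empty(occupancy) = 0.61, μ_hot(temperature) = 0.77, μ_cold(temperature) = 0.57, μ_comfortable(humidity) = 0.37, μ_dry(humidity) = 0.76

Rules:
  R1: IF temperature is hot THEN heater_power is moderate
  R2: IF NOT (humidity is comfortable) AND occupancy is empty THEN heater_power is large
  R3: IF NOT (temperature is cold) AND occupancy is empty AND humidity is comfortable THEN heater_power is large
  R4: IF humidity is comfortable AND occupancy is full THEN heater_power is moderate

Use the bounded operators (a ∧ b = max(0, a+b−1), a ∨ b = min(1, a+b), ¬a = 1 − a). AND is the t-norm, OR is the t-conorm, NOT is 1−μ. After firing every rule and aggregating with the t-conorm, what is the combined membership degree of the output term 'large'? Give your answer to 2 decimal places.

R1: hot=0.77 → w = 0.77
R2: ¬comfortable=1−0.37=0.63, empty=0.61; AND[max(0, a+b−1)] → w = 0.24
R3: ¬cold=1−0.57=0.43, empty=0.61, comfortable=0.37; AND[max(0, a+b−1)] → w = 0.00
R4: comfortable=0.37, full=0.08; AND[max(0, a+b−1)] → w = 0.00
Rules with consequent 'large': {R2, R3} → strengths 0.24, 0.00
Aggregate via t-conorm [min(1, a+b)]: 0.24

0.24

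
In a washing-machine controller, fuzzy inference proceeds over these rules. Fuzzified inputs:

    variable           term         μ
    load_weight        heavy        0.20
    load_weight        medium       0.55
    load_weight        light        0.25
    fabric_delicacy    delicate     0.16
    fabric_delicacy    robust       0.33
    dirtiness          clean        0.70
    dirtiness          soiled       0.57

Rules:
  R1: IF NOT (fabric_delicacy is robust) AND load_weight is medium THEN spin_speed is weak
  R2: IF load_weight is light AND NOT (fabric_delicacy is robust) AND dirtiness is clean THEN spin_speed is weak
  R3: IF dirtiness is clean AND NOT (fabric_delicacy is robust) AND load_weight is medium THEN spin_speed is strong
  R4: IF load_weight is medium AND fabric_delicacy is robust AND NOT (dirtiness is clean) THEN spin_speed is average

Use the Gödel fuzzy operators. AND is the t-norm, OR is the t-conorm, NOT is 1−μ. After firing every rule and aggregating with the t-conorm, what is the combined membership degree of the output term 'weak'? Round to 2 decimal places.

R1: ¬robust=1−0.33=0.67, medium=0.55; AND[min(a, b)] → w = 0.55
R2: light=0.25, ¬robust=1−0.33=0.67, clean=0.70; AND[min(a, b)] → w = 0.25
R3: clean=0.70, ¬robust=1−0.33=0.67, medium=0.55; AND[min(a, b)] → w = 0.55
R4: medium=0.55, robust=0.33, ¬clean=1−0.70=0.30; AND[min(a, b)] → w = 0.30
Rules with consequent 'weak': {R1, R2} → strengths 0.55, 0.25
Aggregate via t-conorm [max(a, b)]: 0.55

0.55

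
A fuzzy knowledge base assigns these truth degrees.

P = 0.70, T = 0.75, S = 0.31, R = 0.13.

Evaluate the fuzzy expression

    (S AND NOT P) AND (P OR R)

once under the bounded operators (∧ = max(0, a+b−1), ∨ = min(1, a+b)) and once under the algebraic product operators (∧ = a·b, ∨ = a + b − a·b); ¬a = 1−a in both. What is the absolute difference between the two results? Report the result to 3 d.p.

0.069

Under bounded:
  NOT P = 1 − 0.70 = 0.30
  S AND NOT P = max(0, a+b−1) on (0.31, 0.30) = 0.00
  P OR R = min(1, a+b) on (0.70, 0.13) = 0.83
  (S AND NOT P) AND (P OR R) = max(0, a+b−1) on (0.00, 0.83) = 0.00
  → value = 0.0000
Under algebraic product:
  NOT P = 1 − 0.7000 = 0.3000
  S AND NOT P = a·b on (0.3100, 0.3000) = 0.0930
  P OR R = a + b − a·b on (0.7000, 0.1300) = 0.7390
  (S AND NOT P) AND (P OR R) = a·b on (0.0930, 0.7390) = 0.0687
  → value = 0.0687
|0.0000 − 0.0687| = 0.069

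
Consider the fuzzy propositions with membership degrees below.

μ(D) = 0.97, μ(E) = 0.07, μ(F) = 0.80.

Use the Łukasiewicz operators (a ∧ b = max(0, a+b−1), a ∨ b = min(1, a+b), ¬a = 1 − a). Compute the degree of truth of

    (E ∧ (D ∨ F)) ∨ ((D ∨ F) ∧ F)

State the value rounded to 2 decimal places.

D ∨ F = min(1, a+b) on (0.97, 0.80) = 1.00
E ∧ (D ∨ F) = max(0, a+b−1) on (0.07, 1.00) = 0.07
D ∨ F = min(1, a+b) on (0.97, 0.80) = 1.00
(D ∨ F) ∧ F = max(0, a+b−1) on (1.00, 0.80) = 0.80
(E ∧ (D ∨ F)) ∨ ((D ∨ F) ∧ F) = min(1, a+b) on (0.07, 0.80) = 0.87

0.87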